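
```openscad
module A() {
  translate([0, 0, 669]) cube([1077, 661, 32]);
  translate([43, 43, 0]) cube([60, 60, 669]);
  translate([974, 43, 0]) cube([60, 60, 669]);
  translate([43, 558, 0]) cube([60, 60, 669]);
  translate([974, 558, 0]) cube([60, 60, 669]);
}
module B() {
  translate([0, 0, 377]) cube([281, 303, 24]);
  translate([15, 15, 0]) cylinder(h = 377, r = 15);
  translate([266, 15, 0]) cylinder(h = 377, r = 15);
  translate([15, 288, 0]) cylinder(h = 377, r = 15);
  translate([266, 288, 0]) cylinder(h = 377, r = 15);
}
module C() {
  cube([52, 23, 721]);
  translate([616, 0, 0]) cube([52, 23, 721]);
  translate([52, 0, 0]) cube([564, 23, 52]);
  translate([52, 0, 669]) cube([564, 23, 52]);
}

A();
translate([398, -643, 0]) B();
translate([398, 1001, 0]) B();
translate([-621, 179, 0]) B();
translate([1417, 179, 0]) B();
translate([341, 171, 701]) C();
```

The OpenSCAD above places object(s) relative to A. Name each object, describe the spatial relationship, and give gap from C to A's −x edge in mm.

The picture frame's min-x is at 341; the table's min-x is 0; gap = 341 mm.

A is a table. B is a stool. C is a picture frame. Four stools sit around the table at the −y, +y, −x, +x sides. The picture frame is on top of the table. The gap from the picture frame to the table's −x edge is 341 mm.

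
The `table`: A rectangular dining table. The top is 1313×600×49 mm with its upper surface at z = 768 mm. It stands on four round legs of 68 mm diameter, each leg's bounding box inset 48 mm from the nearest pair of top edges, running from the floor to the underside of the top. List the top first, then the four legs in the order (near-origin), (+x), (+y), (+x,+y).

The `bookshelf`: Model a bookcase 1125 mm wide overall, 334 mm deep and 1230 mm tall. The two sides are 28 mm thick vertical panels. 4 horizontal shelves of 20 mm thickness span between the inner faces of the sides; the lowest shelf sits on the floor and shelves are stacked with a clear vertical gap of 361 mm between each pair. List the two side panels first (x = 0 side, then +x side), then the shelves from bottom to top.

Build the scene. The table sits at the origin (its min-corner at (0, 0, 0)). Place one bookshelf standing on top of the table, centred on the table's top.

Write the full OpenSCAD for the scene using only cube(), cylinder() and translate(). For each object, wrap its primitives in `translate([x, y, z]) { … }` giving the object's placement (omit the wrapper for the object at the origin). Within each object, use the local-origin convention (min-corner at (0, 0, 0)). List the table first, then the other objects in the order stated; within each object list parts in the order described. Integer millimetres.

translate([0, 0, 719]) cube([1313, 600, 49]);
translate([82, 82, 0]) cylinder(h = 719, r = 34);
translate([1231, 82, 0]) cylinder(h = 719, r = 34);
translate([82, 518, 0]) cylinder(h = 719, r = 34);
translate([1231, 518, 0]) cylinder(h = 719, r = 34);
translate([94, 133, 768]) {
  cube([28, 334, 1230]);
  translate([1097, 0, 0]) cube([28, 334, 1230]);
  translate([28, 0, 0]) cube([1069, 334, 20]);
  translate([28, 0, 381]) cube([1069, 334, 20]);
  translate([28, 0, 762]) cube([1069, 334, 20]);
  translate([28, 0, 1143]) cube([1069, 334, 20]);
}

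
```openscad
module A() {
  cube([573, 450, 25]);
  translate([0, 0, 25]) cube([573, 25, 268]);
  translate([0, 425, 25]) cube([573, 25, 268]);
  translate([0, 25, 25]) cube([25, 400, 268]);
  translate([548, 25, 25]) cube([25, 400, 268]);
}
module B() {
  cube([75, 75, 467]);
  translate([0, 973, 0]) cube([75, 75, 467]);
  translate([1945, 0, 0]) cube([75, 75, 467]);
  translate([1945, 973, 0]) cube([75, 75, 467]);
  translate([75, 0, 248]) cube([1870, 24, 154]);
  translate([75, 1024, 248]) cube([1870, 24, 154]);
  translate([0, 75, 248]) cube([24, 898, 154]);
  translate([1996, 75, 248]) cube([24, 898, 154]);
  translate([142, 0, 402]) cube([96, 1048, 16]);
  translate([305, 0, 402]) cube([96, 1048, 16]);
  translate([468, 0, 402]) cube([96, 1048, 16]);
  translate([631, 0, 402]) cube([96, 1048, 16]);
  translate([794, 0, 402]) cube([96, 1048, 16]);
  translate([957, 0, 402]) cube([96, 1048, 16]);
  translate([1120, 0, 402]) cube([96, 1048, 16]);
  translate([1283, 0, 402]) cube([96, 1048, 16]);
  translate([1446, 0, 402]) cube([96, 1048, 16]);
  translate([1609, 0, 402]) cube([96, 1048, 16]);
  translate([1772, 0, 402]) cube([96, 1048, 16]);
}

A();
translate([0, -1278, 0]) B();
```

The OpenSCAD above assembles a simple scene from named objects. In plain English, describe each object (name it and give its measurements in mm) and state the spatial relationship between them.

A is an open-topped rectangular box: outside dimensions 573×450×293 mm, with a uniform wall and base thickness of 25 mm. The base is a full 573×450 slab on the floor; four walls sit on top of the base. The front and back walls (the −y and +y sides) span the full width; the two side walls fit between them.

B is a bed frame 2020 mm long (x) by 1048 mm wide (y). Four 75×75 mm corner posts, 467 mm tall, at the corners of the footprint. Four rails of 24 mm thickness and 154 mm height run between adjacent posts with their undersides at z = 248 mm, their outer faces flush with the outside of the frame (the two x-running rails run between the posts' inner faces; the two y-running rails run between the posts' inner faces). 11 slats, each 96 mm wide (x) and 16 mm thick, lie across the top of the two x-running rails, running the full 1048 mm width of the frame in y; the slats are evenly spaced along x between the inner faces of the end posts with equal gaps (rounded down to the nearest mm) at the −x end and between each pair — any rounding remainder accumulates at the +x end.

The bed frame is on the floor beside the open box on its −y side.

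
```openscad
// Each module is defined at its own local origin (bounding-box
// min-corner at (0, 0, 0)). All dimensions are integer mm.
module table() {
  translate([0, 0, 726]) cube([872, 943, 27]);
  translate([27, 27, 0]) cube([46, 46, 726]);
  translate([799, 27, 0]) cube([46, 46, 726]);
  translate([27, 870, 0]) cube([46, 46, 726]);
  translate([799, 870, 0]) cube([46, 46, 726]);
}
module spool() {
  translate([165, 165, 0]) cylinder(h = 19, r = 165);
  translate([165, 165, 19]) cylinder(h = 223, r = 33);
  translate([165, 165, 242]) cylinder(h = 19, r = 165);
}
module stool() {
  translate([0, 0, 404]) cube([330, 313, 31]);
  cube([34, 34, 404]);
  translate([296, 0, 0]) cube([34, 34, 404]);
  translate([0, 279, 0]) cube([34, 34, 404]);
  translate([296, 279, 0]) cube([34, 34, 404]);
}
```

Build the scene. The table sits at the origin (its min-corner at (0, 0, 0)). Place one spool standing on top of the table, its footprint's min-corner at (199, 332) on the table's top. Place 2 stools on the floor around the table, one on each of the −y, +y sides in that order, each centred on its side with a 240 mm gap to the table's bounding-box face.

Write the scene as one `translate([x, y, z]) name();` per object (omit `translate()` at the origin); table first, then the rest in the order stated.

table();
translate([199, 332, 753]) spool();
translate([271, -553, 0]) stool();
translate([271, 1183, 0]) stool();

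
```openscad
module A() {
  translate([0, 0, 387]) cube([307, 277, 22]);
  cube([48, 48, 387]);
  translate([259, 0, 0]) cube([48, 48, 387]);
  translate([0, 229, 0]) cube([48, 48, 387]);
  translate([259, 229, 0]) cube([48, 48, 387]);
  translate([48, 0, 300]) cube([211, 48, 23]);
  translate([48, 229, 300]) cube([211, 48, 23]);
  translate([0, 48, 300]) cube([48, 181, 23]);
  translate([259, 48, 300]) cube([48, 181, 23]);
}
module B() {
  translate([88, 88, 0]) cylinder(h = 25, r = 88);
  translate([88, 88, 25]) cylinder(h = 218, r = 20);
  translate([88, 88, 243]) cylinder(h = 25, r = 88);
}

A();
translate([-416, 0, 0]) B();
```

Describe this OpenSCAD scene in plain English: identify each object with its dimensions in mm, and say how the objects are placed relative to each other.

A is a simple wooden stool: a rectangular seat 307 mm (x) by 277 mm (y), 22 mm thick, top face at z = 409 mm, on four square legs, each 48×48 mm in cross-section. The legs rest on z = 0, each flush with a corner of the seat. Four stretchers, 48 mm wide and 23 mm tall, connect adjacent legs with their undersides at z = 300 mm, each running between the inner faces of the legs it joins and aligned with the legs' outer faces on the other axis.

B is a spool: two coaxial disc flanges of radius 88 mm and thickness 25 mm, joined by a core cylinder of radius 20 mm and height 218 mm. The lower flange rests on z = 0 and the three cylinders share a vertical axis.

The spool is on the floor beside the stool on its −x side.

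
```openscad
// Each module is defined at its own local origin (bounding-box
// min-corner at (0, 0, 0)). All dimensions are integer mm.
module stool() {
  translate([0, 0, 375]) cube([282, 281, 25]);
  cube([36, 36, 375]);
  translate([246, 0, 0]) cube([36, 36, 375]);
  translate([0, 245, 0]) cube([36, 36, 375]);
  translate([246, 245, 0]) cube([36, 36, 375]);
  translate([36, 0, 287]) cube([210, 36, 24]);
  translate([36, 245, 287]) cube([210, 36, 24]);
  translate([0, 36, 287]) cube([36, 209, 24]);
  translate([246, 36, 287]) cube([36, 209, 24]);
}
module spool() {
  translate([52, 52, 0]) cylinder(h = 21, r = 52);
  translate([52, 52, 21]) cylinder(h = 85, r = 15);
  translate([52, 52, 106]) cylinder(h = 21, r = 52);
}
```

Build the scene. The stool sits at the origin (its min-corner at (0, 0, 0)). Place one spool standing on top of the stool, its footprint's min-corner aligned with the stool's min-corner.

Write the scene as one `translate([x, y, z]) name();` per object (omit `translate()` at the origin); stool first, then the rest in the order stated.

stool();
translate([0, 0, 400]) spool();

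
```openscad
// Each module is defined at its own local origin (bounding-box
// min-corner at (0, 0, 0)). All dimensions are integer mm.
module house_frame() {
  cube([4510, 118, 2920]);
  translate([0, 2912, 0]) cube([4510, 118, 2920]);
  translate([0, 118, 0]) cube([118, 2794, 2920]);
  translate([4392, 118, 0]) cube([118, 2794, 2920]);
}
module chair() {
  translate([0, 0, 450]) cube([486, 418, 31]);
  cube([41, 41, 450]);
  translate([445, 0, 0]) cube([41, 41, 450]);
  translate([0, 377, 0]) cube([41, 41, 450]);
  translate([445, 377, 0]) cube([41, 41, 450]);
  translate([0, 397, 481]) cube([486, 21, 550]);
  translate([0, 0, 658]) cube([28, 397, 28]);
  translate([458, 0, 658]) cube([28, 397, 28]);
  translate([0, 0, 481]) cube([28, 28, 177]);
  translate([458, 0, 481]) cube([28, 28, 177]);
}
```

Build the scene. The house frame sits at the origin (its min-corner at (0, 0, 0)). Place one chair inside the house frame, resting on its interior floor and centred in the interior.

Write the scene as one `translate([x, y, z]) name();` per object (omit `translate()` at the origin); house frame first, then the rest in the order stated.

house_frame();
translate([2012, 1306, 0]) chair();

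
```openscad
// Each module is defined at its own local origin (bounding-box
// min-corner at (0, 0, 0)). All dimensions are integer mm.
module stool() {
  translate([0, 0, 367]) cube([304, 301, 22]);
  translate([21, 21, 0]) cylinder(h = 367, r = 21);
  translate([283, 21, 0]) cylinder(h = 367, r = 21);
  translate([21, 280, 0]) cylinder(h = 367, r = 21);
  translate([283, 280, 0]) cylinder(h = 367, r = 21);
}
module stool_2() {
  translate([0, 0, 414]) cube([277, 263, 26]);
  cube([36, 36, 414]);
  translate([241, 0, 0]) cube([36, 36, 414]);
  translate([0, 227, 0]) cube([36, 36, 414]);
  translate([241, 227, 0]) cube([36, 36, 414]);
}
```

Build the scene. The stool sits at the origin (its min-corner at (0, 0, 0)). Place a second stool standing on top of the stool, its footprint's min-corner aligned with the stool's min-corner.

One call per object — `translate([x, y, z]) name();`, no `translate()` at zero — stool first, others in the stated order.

stool();
translate([0, 0, 389]) stool_2();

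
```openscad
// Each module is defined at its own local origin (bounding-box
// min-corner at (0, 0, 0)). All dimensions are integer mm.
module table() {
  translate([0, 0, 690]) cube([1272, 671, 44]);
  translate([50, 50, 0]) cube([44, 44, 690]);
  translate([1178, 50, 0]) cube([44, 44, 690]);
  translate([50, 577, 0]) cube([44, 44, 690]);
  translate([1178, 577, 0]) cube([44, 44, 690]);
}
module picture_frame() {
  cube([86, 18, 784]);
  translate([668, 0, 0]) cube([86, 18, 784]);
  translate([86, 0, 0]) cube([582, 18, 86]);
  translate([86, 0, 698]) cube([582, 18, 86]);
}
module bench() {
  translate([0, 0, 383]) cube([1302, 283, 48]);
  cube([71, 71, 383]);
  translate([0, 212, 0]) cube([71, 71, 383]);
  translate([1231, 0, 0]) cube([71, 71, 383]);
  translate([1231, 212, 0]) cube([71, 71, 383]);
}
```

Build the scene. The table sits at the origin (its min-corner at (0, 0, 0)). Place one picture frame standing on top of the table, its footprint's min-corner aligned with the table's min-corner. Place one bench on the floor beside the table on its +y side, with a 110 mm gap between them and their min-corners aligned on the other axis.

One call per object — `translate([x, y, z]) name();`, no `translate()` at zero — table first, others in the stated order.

table();
translate([0, 0, 734]) picture_frame();
translate([0, 781, 0]) bench();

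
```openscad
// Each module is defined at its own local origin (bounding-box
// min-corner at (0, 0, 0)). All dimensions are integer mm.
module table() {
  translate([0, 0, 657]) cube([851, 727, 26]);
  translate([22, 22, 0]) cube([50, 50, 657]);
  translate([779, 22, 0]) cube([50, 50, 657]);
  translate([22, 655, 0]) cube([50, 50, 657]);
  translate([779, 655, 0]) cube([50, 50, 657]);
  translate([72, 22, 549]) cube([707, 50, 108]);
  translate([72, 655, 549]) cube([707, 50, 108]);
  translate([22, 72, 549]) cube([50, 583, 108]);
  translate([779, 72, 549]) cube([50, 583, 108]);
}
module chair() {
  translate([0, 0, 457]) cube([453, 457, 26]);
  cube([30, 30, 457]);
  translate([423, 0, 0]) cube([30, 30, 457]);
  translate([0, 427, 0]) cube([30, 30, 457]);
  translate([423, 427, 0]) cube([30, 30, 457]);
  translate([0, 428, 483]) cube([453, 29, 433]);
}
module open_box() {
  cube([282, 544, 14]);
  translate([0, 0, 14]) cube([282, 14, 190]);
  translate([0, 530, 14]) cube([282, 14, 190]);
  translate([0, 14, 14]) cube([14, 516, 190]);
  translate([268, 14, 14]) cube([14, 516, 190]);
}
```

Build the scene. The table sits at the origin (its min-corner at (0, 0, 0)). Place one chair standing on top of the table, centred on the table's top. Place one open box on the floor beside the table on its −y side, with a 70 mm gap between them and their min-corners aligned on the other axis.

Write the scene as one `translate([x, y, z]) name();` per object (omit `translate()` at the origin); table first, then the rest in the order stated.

table();
translate([199, 135, 683]) chair();
translate([0, -614, 0]) open_box();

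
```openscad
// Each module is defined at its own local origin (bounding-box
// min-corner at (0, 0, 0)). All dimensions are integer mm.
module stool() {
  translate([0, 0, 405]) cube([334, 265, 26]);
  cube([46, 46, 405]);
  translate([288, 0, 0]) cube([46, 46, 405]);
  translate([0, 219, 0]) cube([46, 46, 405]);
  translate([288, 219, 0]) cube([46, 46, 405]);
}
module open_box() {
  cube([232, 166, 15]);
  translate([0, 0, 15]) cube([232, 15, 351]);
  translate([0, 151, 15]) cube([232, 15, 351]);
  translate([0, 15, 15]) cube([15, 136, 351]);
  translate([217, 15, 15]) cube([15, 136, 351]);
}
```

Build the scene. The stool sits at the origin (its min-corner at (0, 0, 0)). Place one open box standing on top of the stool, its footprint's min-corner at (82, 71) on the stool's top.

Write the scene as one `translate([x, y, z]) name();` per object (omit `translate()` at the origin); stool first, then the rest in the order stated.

stool();
translate([82, 71, 431]) open_box();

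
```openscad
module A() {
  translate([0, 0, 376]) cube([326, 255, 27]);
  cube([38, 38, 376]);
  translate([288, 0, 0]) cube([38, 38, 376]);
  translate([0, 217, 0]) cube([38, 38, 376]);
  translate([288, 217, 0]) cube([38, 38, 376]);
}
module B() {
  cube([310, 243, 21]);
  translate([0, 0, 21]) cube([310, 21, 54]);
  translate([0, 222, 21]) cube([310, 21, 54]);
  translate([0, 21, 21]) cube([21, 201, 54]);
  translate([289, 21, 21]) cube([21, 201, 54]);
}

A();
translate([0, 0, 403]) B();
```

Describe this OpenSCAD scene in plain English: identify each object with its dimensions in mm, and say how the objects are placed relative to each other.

A is a simple wooden stool: a rectangular seat 326 mm (x) by 255 mm (y), 27 mm thick, top face at z = 403 mm, on four square legs, each 38×38 mm in cross-section. The legs rest on z = 0, each flush with a corner of the seat.

B is an open-topped rectangular box: outside dimensions 310×243×75 mm, with a uniform wall and base thickness of 21 mm. The base is a full 310×243 slab on the floor; four walls sit on top of the base. The front and back walls (the −y and +y sides) span the full width; the two side walls fit between them.

The open box is on top of the stool.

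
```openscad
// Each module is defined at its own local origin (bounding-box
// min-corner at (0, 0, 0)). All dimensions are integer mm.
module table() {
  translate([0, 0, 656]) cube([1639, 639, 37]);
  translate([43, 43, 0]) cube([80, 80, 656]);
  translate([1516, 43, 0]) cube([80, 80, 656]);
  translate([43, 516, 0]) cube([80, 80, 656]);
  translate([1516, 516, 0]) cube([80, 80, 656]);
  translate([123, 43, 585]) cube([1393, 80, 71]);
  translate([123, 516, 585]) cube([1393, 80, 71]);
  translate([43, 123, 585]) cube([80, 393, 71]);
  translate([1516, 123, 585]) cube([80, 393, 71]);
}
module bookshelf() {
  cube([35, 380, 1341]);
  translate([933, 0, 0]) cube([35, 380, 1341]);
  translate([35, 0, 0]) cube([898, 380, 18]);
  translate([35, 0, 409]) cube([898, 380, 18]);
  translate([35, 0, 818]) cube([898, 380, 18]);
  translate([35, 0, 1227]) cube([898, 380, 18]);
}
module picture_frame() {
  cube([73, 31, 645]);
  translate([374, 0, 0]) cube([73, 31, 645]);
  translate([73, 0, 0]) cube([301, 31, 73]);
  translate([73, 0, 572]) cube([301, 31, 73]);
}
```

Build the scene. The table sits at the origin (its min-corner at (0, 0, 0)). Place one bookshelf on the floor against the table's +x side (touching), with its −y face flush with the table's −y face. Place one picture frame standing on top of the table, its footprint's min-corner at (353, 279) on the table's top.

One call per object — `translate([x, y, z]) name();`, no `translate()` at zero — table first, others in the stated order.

table();
translate([1639, 0, 0]) bookshelf();
translate([353, 279, 693]) picture_frame();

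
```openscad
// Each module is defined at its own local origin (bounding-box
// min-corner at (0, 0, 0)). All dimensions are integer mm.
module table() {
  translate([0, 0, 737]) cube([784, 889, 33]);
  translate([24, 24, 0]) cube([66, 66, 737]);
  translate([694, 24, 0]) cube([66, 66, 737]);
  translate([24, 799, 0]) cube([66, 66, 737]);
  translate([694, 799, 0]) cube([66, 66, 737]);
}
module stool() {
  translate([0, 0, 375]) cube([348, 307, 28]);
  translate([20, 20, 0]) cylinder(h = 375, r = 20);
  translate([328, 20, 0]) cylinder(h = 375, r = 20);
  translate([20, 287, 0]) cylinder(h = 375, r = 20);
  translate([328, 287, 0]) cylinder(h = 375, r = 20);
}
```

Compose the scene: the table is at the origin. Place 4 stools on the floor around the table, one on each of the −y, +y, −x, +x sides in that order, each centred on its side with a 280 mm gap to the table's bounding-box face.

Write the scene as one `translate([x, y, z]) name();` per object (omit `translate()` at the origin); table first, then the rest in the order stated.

table();
translate([218, -587, 0]) stool();
translate([218, 1169, 0]) stool();
translate([-628, 291, 0]) stool();
translate([1064, 291, 0]) stool();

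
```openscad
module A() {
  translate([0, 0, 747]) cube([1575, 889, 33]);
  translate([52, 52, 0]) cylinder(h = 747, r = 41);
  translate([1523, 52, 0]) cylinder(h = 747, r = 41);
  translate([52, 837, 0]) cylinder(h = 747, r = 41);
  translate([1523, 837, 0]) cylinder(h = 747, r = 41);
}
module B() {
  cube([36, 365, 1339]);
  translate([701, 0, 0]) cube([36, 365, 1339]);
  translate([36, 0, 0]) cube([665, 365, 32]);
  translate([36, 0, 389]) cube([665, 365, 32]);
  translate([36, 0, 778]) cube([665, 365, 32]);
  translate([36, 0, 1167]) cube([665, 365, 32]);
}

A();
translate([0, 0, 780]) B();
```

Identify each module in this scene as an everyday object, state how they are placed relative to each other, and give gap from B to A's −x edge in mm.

The bookshelf's min-x is at 0; the table's min-x is 0; gap = 0 mm.

A is a table. B is a bookshelf. The bookshelf is on top of the table. The gap from the bookshelf to the table's −x edge is 0 mm.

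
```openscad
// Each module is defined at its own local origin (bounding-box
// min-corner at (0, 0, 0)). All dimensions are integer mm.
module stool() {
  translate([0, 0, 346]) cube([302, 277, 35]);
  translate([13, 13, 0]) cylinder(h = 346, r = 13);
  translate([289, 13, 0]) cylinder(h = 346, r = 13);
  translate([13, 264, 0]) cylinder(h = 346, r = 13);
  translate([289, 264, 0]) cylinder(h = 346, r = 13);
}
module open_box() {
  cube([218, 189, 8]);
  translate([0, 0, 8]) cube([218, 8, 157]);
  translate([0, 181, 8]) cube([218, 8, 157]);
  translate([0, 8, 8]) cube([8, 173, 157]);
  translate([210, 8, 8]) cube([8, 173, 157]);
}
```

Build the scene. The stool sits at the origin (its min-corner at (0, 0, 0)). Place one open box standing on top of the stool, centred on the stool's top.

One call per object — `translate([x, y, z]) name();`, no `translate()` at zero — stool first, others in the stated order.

stool();
translate([42, 44, 381]) open_box();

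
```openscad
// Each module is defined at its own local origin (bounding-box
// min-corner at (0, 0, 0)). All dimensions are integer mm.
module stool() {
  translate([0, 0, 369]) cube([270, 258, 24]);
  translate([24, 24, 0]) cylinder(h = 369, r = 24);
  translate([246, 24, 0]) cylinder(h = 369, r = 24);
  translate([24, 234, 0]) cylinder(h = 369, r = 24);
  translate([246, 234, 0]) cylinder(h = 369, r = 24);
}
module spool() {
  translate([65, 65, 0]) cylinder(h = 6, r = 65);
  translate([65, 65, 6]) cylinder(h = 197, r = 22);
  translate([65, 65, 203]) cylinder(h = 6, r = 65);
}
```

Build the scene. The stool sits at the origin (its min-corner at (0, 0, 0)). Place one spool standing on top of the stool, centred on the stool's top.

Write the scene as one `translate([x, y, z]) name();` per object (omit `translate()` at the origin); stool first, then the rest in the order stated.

stool();
translate([70, 64, 393]) spool();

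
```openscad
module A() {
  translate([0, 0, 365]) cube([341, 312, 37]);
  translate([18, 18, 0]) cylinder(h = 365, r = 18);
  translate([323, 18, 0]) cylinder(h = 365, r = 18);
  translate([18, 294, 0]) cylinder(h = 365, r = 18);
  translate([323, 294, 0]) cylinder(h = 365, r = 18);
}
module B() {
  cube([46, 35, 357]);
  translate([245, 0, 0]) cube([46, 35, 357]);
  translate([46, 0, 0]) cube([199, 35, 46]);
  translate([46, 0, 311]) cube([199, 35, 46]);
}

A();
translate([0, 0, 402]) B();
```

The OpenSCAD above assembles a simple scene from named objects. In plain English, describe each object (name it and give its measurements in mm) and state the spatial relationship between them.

A is a four-legged stool. The seat is a 341×312×37 mm slab whose top surface is at z = 402 mm; four round legs, each 36 mm in diameter, run from the floor (z = 0) to the underside of the seat, each leg's axis is inset half a diameter from the nearest pair of seat edges (so the leg's bounding box is flush with the corner).

B is a rectangular picture frame lying in the x–z plane (depth along y). The opening is 199 mm wide (x) by 265 mm tall (z), surrounded by a border 46 mm wide on all four sides. The frame is 35 mm deep and is made of two full-height vertical stiles with two horizontal rails fitted between them.

The picture frame is on top of the stool.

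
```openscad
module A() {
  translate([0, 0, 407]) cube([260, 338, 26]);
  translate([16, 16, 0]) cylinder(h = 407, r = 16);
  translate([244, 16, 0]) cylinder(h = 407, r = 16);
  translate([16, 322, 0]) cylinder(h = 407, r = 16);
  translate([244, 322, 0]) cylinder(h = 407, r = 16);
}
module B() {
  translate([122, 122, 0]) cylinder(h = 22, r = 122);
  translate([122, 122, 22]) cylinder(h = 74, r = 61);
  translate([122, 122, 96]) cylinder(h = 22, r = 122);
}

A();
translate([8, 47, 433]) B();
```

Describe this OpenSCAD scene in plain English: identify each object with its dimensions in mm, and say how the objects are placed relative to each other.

A is a four-legged stool. The seat is a 260×338×26 mm slab whose top surface is at z = 433 mm; four round legs, each 32 mm in diameter, run from the floor (z = 0) to the underside of the seat, each leg's axis is inset half a diameter from the nearest pair of seat edges (so the leg's bounding box is flush with the corner).

B is a spool: two coaxial disc flanges of radius 122 mm and thickness 22 mm, joined by a core cylinder of radius 61 mm and height 74 mm. The lower flange rests on z = 0 and the three cylinders share a vertical axis.

The spool is on top of the stool, centred.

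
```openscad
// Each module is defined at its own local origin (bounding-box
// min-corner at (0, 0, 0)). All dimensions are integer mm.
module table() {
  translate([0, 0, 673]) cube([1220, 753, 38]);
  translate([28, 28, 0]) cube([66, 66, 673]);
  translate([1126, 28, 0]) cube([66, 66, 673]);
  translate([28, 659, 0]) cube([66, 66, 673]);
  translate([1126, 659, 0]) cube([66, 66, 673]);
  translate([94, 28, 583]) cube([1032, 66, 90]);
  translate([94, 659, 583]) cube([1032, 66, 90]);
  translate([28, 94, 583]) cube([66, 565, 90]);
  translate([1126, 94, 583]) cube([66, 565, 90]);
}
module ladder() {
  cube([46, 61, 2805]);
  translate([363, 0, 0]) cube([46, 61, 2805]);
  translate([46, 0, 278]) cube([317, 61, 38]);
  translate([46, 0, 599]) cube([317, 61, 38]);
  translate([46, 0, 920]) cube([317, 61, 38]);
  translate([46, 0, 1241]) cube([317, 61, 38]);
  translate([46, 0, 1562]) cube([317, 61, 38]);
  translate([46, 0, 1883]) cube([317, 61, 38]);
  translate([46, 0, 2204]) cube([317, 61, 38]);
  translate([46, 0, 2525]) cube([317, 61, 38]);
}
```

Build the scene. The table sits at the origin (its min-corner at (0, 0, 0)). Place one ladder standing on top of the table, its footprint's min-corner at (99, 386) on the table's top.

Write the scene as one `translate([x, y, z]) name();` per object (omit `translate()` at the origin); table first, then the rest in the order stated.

table();
translate([99, 386, 711]) ladder();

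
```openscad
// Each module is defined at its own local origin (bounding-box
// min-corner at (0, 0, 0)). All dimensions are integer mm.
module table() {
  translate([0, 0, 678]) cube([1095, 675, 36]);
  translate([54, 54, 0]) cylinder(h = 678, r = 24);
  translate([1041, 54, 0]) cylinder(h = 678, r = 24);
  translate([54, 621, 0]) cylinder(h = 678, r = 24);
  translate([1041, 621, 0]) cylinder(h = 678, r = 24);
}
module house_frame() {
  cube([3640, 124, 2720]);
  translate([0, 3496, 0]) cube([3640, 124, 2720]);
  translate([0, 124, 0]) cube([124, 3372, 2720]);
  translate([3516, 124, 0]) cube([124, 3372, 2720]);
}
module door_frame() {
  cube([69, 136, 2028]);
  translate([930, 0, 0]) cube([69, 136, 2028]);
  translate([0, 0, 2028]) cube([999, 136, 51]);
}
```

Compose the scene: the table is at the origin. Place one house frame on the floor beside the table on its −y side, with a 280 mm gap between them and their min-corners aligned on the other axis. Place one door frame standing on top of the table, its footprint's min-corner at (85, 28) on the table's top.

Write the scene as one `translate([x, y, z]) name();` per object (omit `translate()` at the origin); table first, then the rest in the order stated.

table();
translate([0, -3900, 0]) house_frame();
translate([85, 28, 714]) door_frame();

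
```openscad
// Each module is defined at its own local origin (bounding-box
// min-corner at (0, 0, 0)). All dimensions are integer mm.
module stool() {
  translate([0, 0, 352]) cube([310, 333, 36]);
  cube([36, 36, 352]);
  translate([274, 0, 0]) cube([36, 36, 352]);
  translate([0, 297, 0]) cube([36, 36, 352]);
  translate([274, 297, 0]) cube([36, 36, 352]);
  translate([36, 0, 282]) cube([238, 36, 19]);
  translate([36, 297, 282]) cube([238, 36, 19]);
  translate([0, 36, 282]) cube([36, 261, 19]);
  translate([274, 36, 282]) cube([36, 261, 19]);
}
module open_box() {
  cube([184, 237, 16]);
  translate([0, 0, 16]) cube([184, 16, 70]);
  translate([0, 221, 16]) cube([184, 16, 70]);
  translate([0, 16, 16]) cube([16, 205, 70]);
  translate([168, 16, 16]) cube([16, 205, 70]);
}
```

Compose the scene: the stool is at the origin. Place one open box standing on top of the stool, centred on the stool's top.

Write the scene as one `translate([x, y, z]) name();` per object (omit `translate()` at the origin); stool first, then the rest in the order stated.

stool();
translate([63, 48, 388]) open_box();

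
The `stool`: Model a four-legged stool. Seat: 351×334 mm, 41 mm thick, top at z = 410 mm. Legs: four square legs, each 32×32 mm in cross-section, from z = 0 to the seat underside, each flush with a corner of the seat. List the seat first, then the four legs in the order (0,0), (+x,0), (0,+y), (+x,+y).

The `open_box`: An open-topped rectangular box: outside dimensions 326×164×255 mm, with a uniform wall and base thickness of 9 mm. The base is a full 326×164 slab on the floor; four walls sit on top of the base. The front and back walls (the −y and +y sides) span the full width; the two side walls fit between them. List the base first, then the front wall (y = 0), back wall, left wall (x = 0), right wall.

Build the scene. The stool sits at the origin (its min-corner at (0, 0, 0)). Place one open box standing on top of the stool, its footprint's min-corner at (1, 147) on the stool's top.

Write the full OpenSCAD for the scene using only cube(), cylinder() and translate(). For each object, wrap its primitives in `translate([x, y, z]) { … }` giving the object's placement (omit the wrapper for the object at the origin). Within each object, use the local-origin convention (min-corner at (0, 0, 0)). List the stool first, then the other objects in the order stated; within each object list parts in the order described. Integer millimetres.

translate([0, 0, 369]) cube([351, 334, 41]);
cube([32, 32, 369]);
translate([319, 0, 0]) cube([32, 32, 369]);
translate([0, 302, 0]) cube([32, 32, 369]);
translate([319, 302, 0]) cube([32, 32, 369]);
translate([1, 147, 410]) {
  cube([326, 164, 9]);
  translate([0, 0, 9]) cube([326, 9, 246]);
  translate([0, 155, 9]) cube([326, 9, 246]);
  translate([0, 9, 9]) cube([9, 146, 246]);
  translate([317, 9, 9]) cube([9, 146, 246]);
}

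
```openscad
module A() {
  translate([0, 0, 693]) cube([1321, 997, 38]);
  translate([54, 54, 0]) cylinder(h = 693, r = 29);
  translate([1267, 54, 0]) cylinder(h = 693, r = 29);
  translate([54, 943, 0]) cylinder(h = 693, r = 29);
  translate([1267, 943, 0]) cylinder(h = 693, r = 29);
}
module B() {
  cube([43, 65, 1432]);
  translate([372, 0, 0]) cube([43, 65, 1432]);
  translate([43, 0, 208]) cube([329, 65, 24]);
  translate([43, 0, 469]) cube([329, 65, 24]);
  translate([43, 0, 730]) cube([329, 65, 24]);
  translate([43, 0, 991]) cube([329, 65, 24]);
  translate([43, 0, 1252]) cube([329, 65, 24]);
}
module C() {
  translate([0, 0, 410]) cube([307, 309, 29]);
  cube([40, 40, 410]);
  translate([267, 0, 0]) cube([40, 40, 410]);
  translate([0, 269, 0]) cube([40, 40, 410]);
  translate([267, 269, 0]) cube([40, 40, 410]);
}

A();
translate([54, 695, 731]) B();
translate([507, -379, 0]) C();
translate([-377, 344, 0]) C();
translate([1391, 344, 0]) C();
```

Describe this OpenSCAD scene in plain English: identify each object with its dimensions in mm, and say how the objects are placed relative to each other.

A is a rectangular dining table. The top is 1321×997×38 mm with its upper surface at z = 731 mm. It stands on four round legs of 58 mm diameter, each leg's bounding box inset 25 mm from the nearest pair of top edges, running from the floor to the underside of the top.

B is a straight ladder. Two 43×65 mm vertical rails, 1432 mm tall, stand 415 mm apart (outside-to-outside) with their front faces coplanar on the −y side. 5 rungs, each 65 mm deep and 24 mm tall, span between the inner faces of the rails, front faces flush with the rails. The lowest rung's underside is at z = 208 mm and rungs are spaced 261 mm apart (underside to underside).

C is a simple wooden stool: a rectangular seat 307 mm (x) by 309 mm (y), 29 mm thick, top face at z = 439 mm, on four square legs, each 40×40 mm in cross-section. The legs rest on z = 0, each flush with a corner of the seat.

The ladder is on top of the table. Three stools sit around the table at the −y, −x, +x sides.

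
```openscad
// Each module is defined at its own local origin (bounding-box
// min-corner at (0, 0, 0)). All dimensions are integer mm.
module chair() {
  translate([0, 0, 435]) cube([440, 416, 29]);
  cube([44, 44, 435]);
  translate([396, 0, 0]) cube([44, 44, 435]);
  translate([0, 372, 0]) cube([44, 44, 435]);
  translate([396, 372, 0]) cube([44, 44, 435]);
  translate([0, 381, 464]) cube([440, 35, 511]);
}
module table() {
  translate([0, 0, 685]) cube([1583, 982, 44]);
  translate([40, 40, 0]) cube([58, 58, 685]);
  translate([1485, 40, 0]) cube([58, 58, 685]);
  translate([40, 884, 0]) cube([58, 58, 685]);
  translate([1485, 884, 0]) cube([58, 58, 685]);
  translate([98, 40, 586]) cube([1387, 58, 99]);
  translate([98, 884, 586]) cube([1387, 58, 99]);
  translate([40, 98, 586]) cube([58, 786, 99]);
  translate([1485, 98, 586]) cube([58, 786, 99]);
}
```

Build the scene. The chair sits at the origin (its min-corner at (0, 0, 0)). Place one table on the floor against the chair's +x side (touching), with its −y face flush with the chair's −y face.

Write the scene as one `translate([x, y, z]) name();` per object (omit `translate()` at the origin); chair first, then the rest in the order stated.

chair();
translate([440, 0, 0]) table();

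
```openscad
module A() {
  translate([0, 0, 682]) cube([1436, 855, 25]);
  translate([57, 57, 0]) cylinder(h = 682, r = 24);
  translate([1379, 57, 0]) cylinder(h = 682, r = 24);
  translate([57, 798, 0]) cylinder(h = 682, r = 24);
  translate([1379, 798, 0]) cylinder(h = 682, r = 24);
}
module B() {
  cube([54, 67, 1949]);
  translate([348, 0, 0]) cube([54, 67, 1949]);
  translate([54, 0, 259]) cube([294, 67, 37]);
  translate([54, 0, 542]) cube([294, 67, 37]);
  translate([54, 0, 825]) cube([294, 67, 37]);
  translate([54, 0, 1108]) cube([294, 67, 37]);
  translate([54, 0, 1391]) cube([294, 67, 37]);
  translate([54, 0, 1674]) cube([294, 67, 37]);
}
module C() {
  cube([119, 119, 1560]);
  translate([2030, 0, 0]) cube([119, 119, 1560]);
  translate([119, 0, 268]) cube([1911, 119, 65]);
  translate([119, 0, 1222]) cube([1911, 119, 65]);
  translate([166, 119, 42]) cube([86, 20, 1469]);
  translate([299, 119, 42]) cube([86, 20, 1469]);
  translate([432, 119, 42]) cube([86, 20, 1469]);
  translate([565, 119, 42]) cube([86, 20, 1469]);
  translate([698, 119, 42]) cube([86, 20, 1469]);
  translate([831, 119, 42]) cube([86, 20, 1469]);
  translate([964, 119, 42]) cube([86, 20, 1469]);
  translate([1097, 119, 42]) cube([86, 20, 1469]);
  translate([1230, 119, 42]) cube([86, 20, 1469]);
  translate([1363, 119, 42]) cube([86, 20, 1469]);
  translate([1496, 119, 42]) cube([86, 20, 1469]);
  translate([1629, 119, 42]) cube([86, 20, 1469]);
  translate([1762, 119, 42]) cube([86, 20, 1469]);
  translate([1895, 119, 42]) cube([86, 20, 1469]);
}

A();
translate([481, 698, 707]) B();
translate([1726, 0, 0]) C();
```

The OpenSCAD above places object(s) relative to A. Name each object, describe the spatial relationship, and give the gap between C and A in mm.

A is a table. B is a ladder. C is a fence section. The ladder is on top of the table. The fence section is on the floor beside the table on its +x side. The gap between the fence section and the table is 290 mm.

The fence section's nearest face is 290 mm from the table's +x face.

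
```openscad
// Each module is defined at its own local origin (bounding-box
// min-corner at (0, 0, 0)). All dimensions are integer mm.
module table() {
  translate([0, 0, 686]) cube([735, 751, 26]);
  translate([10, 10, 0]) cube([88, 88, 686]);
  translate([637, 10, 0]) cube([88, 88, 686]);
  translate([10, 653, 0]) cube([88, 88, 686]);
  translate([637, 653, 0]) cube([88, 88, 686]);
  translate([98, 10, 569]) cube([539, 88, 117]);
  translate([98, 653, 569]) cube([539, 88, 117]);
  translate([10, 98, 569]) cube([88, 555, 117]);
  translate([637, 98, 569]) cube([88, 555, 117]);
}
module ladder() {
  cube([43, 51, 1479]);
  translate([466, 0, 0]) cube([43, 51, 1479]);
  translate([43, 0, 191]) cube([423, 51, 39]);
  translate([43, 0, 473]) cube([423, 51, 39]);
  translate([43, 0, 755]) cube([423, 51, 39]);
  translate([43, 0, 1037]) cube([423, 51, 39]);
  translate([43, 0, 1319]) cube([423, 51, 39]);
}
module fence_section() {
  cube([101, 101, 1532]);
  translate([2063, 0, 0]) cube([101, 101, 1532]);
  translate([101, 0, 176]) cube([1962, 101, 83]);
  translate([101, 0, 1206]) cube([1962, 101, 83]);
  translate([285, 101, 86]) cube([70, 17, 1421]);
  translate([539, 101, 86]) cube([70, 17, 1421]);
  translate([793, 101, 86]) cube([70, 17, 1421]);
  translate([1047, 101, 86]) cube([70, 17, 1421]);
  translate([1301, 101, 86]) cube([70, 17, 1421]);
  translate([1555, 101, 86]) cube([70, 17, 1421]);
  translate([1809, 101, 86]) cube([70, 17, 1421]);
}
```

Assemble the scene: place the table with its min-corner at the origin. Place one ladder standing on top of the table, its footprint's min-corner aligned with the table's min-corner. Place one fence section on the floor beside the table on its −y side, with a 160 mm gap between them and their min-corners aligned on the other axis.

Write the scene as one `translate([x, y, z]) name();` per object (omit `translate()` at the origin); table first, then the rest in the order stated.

table();
translate([0, 0, 712]) ladder();
translate([0, -278, 0]) fence_section();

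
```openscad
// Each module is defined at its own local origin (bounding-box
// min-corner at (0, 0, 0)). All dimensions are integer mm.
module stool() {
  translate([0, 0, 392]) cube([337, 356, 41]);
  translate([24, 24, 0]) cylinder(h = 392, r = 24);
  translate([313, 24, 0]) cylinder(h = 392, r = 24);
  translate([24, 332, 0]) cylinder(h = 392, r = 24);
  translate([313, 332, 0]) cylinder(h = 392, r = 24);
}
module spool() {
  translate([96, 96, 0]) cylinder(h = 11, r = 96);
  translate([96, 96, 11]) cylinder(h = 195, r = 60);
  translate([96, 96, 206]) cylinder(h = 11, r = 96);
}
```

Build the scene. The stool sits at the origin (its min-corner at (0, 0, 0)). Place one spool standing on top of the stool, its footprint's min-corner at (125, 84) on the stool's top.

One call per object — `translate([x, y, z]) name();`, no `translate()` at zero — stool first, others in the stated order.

stool();
translate([125, 84, 433]) spool();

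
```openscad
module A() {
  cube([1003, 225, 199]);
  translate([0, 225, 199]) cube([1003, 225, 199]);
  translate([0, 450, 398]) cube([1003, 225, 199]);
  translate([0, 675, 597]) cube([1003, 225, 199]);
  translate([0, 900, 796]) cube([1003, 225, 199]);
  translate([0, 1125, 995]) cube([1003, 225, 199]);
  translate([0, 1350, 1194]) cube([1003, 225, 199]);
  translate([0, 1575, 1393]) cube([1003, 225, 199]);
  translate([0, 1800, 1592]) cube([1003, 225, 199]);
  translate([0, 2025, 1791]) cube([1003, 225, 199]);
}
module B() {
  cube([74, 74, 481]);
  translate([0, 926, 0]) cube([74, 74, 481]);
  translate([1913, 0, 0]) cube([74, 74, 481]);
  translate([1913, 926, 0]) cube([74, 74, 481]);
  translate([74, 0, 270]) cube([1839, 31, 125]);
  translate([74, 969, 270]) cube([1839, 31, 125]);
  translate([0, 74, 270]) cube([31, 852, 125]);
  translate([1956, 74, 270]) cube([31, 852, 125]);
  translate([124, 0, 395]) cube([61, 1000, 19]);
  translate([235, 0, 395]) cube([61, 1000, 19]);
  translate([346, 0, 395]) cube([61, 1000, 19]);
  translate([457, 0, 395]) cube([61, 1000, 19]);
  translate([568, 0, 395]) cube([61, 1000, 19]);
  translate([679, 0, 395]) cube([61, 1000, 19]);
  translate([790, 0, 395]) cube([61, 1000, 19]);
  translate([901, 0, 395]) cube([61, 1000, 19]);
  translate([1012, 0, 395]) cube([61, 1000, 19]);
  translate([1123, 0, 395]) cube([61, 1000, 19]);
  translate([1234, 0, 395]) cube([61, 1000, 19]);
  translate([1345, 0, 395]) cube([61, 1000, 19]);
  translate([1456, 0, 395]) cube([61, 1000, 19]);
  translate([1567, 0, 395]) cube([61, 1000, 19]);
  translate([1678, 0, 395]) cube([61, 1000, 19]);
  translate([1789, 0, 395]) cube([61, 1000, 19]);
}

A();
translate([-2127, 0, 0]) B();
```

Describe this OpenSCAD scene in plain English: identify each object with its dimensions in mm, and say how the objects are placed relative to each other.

A is a straight staircase of 10 solid steps. Each step is 1003 mm wide (x), 225 mm deep (y, the going) and 199 mm tall (the rise). The first step rests on the floor; each subsequent step sits one going further in +y and one rise higher in +z, directly behind and above the previous step with no overlap.

B is a bed frame 1987 mm long (x) by 1000 mm wide (y). Four 74×74 mm corner posts, 481 mm tall, at the corners of the footprint. Four rails of 31 mm thickness and 125 mm height run between adjacent posts with their undersides at z = 270 mm, their outer faces flush with the outside of the frame (the two x-running rails run between the posts' inner faces; the two y-running rails run between the posts' inner faces). 16 slats, each 61 mm wide (x) and 19 mm thick, lie across the top of the two x-running rails, running the full 1000 mm width of the frame in y; the slats are evenly spaced along x between the inner faces of the end posts with equal gaps (rounded down to the nearest mm) at the −x end and between each pair — any rounding remainder accumulates at the +x end.

The bed frame is on the floor beside the staircase on its −x side.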